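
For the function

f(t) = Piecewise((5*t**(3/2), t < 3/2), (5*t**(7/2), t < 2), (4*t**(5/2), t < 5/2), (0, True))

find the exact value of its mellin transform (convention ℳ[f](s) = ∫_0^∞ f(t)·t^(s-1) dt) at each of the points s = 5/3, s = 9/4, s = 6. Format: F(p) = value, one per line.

F(5/3) = 3*2**(1/6)*(-158625*2**(2/3)*3**(1/6) + 2451456 + 2945000*2**(2/3)*5**(1/6))/471200
F(9/4) = 2**(1/4)*(-7353*3**(3/4) + 100352*sqrt(2) + 115000*5**(3/4))/6992
F(6) = -43011*sqrt(6)/9728 + 48128*sqrt(2)/323 + 390625*sqrt(10)/1088

integrate the 3 segments split at 3/2, 2, then add the results
the [0, 3/2) slice contributes ∫ 5*t**(3/2)·t^(s-1) dt
on [3/2, 2) integrate f = 5*t**(7/2) against the kernel
over [2, 5/2), the kernel integral of 4*t**(5/2) enters the sum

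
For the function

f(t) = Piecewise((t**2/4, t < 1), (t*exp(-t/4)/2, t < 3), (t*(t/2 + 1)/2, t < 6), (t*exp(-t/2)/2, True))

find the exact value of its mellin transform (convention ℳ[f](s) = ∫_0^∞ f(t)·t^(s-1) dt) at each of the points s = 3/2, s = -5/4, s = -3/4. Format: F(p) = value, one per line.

the common scale on t comes off first: t**2 on [0, 1/2); t*exp(-t/2) on [1/2, 3/2); t*(t + 1) on [3/2, 3); …
invert the shared t-power to get t on [0, 1/2); exp(-t/2) on [1/2, 3/2); t + 1 on [3/2, 3); …
integrate the 4 segments split at 1, 3, 6, then add the results
on [0, 1): add ∫ t**2/4·t^(s-1) dt
segment [1, 3) carries t*exp(-t/4)/2; integrate it
on [3, 6) integrate f = t*(t/2 + 1)/2 against the kernel
between 6 and ∞ the integrand is t*exp(-t/2)/2·t^(s-1)

F(3/2) = -18*sqrt(3)*exp(-3/4) - 261*sqrt(3)/70 - 12*sqrt(pi)*erfc(sqrt(3)/2) + 3*sqrt(2)*sqrt(pi)*erfc(sqrt(3))/2 + 1/14 + 9*sqrt(6)*exp(-3) + 12*sqrt(pi)*erfc(1/2) + 14*exp(-1/4) + 792*sqrt(6)/35
F(-5/4) = -sqrt(2)*uppergamma(-1/4, 3/4)/4 + 2**(3/4)*uppergamma(-1/4, 3)/4 + 1/3 + sqrt(2)*uppergamma(-1/4, 1/4)/4 + 3**(3/4)/3
F(-3/4) = -13*3**(1/4)/5 - sqrt(2)*uppergamma(1/4, 3/4)/2 + 2**(1/4)*uppergamma(1/4, 3)/2 + 1/5 + sqrt(2)*uppergamma(1/4, 1/4)/2 + 16*6**(1/4)/5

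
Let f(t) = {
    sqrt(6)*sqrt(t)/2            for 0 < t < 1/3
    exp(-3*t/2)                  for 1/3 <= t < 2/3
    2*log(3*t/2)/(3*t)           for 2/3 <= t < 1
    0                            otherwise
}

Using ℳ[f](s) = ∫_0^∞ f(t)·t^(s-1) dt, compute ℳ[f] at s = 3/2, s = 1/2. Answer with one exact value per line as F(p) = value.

F(3/2) = -8/3 - 2*sqrt(6)*exp(-1)/9 - sqrt(6)*sqrt(pi)*erfc(1)/9 + sqrt(6)*sqrt(pi)*erfc(sqrt(2)/2)/9 + 2*sqrt(3)*exp(-1/2)/9 + sqrt(3)*log(3**(16*sqrt(3))/2**(16*sqrt(3)))/36 + 11*sqrt(6)/12
F(1/2) = -8/3 - 4*log(3)/3 - sqrt(6)*sqrt(pi)*erfc(1)/3 + sqrt(6)*sqrt(pi)*erfc(sqrt(2)/2)/3 + 4*log(2)/3 + 3*sqrt(6)/2

the common scale on t comes off first: sqrt(t) on [0, 1/2); exp(-t) on [1/2, 1); log(t)/t on [1, 3/2)
cuts at 1/3, 2/3: linearity sums the 3 kernel integrals
the [0, 1/3) slice contributes ∫ sqrt(6)*sqrt(t)/2·t^(s-1) dt
on [1/3, 2/3): add ∫ exp(-3*t/2)·t^(s-1) dt
∫ 2*log(3*t/2)/(3*t)·t^(s-1) over [2/3, 1)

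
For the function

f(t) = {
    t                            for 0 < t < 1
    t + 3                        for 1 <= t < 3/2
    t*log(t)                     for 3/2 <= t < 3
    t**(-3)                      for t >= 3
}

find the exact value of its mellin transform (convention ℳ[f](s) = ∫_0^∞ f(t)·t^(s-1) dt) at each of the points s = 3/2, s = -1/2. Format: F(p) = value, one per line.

linearity at 1, 3/2, 3 turns ℳ[f](s) into 4 summed integrals
for t in [0, 1): the term is ∫ t·t^(s-1)
the [1, 3/2) slice contributes ∫ (t + 3)·t^(s-1) dt
segment [3/2, 3) carries t*log(t); integrate it
for t in [3, ∞): the term is ∫ t**(-3)·t^(s-1)

F(3/2) = -922*sqrt(3)/675 - 2 + 213*sqrt(6)/100 + log(2**(9*sqrt(6)/20)*3**(-9*sqrt(6)/20 + 18*sqrt(3)/5))
F(-1/2) = -2266*sqrt(3)/567 + sqrt(6) + log(2**(sqrt(6))*3**(-sqrt(6) + 2*sqrt(3))) + 6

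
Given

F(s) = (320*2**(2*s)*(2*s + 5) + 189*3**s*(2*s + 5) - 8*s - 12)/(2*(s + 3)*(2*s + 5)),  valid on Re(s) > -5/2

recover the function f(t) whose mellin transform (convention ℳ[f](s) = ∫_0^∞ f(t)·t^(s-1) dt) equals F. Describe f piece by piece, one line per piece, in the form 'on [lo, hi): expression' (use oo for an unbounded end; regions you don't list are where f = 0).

summing 3 kernel integrals split by 1, 3 yields ℳ[f](s)
piece [0, 1): integrate 4*t**(5/2) against the kernel
[1, 3) adds the kernel integral of 6*t**3
segment 3 to 4 holds 5*t**3/2; add its integral

on [0, 1): 4*t**(5/2)
on [1, 3): 6*t**3
on [3, 4): 5*t**3/2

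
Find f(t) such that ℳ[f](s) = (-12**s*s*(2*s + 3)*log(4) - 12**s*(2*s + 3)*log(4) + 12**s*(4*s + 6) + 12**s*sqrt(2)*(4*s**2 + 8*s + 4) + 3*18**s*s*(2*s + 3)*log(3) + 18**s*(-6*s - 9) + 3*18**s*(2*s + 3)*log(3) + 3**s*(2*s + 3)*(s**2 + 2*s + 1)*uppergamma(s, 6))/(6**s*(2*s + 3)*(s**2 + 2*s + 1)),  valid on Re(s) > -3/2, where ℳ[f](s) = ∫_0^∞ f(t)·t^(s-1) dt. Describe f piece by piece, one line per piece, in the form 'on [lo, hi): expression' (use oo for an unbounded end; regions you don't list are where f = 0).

on [0, 2): t**(3/2)
on [2, 3): t*log(t)
on [3, oo): exp(-2*t)

breakpoints 2, 3: one integral from each of the 3 segments
piece [0, 2): integrate t**(3/2) against the kernel
segment [2, 3) carries t*log(t); integrate it
piece [3, ∞): integrate exp(-2*t) against the kernel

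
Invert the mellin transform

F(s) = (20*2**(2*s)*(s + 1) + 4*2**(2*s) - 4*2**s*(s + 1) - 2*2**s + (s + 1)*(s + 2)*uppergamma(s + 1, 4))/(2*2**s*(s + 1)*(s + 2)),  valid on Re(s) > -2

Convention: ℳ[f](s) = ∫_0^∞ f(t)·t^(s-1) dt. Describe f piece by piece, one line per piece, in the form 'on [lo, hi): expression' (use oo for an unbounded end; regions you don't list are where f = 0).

back out the shared t-power: t on [0, 1); 2*t + 1 on [1, 2); exp(-2*t) on [2, ∞)
breakpoints 1, 2: one integral from each of the 3 segments
∫ t**2·t^(s-1) over [0, 1)
on [1, 2) integrate f = t*(2*t + 1) against the kernel
∫ t*exp(-2*t)·t^(s-1) over [2, ∞)

on [0, 1): t**2
on [1, 2): t*(2*t + 1)
on [2, oo): t*exp(-2*t)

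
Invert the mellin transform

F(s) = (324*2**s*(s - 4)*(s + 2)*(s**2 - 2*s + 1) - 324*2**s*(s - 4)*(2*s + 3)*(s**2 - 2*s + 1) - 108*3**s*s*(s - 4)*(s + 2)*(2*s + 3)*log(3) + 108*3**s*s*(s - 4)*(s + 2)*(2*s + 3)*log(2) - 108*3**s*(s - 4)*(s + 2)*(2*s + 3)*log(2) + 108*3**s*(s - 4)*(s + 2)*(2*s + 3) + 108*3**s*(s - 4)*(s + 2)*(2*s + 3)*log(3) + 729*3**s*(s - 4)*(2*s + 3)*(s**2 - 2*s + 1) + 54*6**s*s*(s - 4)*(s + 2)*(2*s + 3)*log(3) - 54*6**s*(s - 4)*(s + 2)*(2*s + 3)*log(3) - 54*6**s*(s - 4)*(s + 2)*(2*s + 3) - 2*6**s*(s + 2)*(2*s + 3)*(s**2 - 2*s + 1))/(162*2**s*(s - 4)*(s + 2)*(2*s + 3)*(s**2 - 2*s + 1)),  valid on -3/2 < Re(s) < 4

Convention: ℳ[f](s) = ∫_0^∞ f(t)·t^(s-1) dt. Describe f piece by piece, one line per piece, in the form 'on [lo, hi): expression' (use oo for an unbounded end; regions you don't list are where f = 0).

on [0, 1): t**(3/2)
on [1, 3/2): 2*t**2
on [3/2, 3): log(t)/t
on [3, oo): t**(-4)

slice at 1, 3/2, 3, transform all 4 pieces, and sum them
for t in [0, 1): the term is ∫ t**(3/2)·t^(s-1)
∫ over [1, 3/2) of 2*t**2·t^(s-1) joins the sum
∫ log(t)/t·t^(s-1) over [3/2, 3)
[3, ∞) adds the kernel integral of t**(-4)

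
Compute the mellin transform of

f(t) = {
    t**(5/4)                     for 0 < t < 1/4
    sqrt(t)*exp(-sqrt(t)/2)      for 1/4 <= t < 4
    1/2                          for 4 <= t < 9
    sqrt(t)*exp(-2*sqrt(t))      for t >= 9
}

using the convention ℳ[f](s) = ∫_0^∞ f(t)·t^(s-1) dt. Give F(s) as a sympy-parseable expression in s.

(1296**s*(4*s + 5)/2 + 36**s*s*(4*s + 5)*uppergamma(2*s + 1, 6) + sqrt(2)*36**s*s/2 + 4*576**s*s*(4*s + 5)*uppergamma(2*s + 1, 1/4) - 4*576**s*s*(4*s + 5)*uppergamma(2*s + 1, 1) - 576**s*(4*s + 5)/2)/(144**s*s*(4*s + 5))
  Re(s) > -5/4

undo the power substitution: t**(5/2) on [0, 1/2); t*exp(-t/2) on [1/2, 2); 1/2 on [2, 3); …
the shared t-power comes off first: t**(3/2) on [0, 1/2); exp(-t/2) on [1/2, 2); 1/(2*t) on [2, 3); …
split f at 1/4, 4, 9: ℳ[f](s) collects 4 kernel integrals
for t in [0, 1/4): the term is ∫ t**(5/4)·t^(s-1)
between 1/4 and 4 the integrand is sqrt(t)*exp(-sqrt(t)/2)·t^(s-1)
on [4, 9) integrate f = 1/2 against the kernel
on [9, ∞) integrate f = sqrt(t)*exp(-2*sqrt(t)) against the kernel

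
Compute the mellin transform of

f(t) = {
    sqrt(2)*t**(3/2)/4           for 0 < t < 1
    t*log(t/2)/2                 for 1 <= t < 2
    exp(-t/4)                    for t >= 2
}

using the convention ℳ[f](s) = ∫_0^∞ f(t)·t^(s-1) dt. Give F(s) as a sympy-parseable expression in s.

(2*2**(2*s)*(2*s + 3)*(s**2 + 2*s + 1)*uppergamma(s, 1/2) - 2*2**s*(2*s + 3) + s*(2*s + 3)*log(2) + 2*s + (2*s + 3)*log(2) + sqrt(2)*(s**2 + 2*s + 1) + 3)/(2*(2*s + 3)*(s**2 + 2*s + 1))
  Re(s) > -3/2

invert the common scale on t to get t**(3/2) on [0, 1/2); t*log(t) on [1/2, 1); exp(-t/2) on [1, ∞)
summing 3 kernel integrals split by 1, 2 yields ℳ[f](s)
[0, 1) adds the kernel integral of sqrt(2)*t**(3/2)/4
piece [1, 2): integrate t*log(t/2)/2 against the kernel
for t in [2, ∞): the term is ∫ exp(-t/4)·t^(s-1)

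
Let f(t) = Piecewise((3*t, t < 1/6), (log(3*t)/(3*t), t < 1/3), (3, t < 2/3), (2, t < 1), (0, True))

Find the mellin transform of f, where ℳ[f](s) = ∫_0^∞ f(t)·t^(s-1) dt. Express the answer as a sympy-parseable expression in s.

(2*2**(2*s)*(s + 1)*(s**2 - 2*s + 1) - 2*2**s*s*(s + 1) - 6*2**s*(s + 1)*(s**2 - 2*s + 1) + 4*6**s*(s + 1)*(s**2 - 2*s + 1) + 4*s**2*(s + 1)*log(2) - 4*s*(s + 1)*log(2) + 4*s*(s + 1) + s*(s**2 - 2*s + 1))/(2*6**s*s*(s + 1)*(s**2 - 2*s + 1))
  Re(s) > -1

remove the common scale on t first: t on [0, 1/2); log(t)/t on [1/2, 1); 3 on [1, 2); …
integrate the 4 segments split at 1/6, 1/3, 2/3, then add the results
for t in [0, 1/6): the term is ∫ 3*t·t^(s-1)
the [1/6, 1/3) slice contributes ∫ log(3*t)/(3*t)·t^(s-1) dt
[1/3, 2/3) adds the kernel integral of 3
∫ 2·t^(s-1) over [2/3, 1)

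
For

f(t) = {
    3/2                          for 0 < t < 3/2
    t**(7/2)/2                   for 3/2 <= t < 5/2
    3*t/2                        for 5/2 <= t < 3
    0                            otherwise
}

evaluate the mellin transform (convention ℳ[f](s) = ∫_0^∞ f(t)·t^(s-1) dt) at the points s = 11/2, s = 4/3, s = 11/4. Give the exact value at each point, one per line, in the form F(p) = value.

linearity at 3/2, 5/2 turns ℳ[f](s) into 3 summed integrals
on [0, 3/2): add ∫ 3/2·t^(s-1) dt
[3/2, 5/2) adds the kernel integral of t**(7/2)/2
[5/2, 3) adds the kernel integral of 3*t/2

F(11/2) = -46875*sqrt(10)/1664 + 729*sqrt(6)/704 + 966721/4608 + 2187*sqrt(3)/13
F(4/3) = -225*2**(2/3)*5**(1/3)/112 - 243*2**(1/6)*3**(5/6)/928 + 27*2**(2/3)*3**(1/3)/32 + 81*3**(1/3)/14 + 1875*2**(1/6)*5**(5/6)/928
F(11/4) = -25*2**(1/4)*5**(3/4)/8 - 729*2**(3/4)*3**(1/4)/1600 + 27*2**(1/4)*3**(3/4)/44 + 625*2**(3/4)*5**(1/4)/64 + 54*3**(3/4)/5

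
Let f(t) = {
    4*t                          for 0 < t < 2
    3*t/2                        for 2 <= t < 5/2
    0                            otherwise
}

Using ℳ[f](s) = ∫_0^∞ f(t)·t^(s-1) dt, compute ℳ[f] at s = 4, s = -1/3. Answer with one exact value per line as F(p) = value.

F(4) = 2899/64
F(-1/3) = 3*2**(1/3)*(3*5**(2/3) + 10*2**(1/3))/8

treat the 2 regions marked off by 2 separately and sum
on [0, 2) integrate f = 4*t against the kernel
the [2, 5/2) slice contributes ∫ 3*t/2·t^(s-1) dt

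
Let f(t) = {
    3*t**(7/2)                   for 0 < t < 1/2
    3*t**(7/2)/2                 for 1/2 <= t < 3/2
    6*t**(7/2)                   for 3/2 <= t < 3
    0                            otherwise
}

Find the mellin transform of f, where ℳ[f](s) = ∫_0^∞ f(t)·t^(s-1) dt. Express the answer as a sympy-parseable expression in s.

3*(2**(-s - 7/2) + 4*3**(s + 7/2) - 3*(3/2)**(s + 7/2))/(2*s + 7)
  Re(s) > -7/2

linearity at 1/2, 3/2 turns ℳ[f](s) into 3 summed integrals
between 0 and 1/2 the integrand is 3*t**(7/2)·t^(s-1)
∫ 3*t**(7/2)/2·t^(s-1) over [1/2, 3/2)
segment [3/2, 3) carries 6*t**(7/2); integrate it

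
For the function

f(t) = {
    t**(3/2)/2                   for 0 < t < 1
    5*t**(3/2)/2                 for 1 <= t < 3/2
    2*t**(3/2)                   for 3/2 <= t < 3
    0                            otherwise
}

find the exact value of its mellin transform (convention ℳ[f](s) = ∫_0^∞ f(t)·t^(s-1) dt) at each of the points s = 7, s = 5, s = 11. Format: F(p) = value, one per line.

F(7) = -4/17 + 6561*sqrt(6)/8704 + 26244*sqrt(3)/17
F(5) = -4/13 + 729*sqrt(6)/1664 + 2916*sqrt(3)/13
F(11) = -4/25 + 531441*sqrt(6)/204800 + 2125764*sqrt(3)/25

cuts at 1, 3/2: linearity sums the 3 kernel integrals
on [0, 1): add ∫ t**(3/2)/2·t^(s-1) dt
segment [1, 3/2) carries 5*t**(3/2)/2; integrate it
segment [3/2, 3) carries 2*t**(3/2); integrate it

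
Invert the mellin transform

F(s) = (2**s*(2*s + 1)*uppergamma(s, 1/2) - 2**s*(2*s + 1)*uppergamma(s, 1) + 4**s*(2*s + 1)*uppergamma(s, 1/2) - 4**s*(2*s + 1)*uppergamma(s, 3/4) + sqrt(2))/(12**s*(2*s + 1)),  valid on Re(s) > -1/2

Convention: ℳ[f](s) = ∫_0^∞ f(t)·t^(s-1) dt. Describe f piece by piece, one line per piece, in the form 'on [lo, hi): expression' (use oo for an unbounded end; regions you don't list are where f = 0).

the common scale on t comes off first: sqrt(3)*sqrt(t) on [0, 1/6); exp(-3*t) on [1/6, 1/3); exp(-3*t/2) on [1/3, 1/2)
strip the common scale on t: sqrt(t) on [0, 1/2); exp(-t) on [1/2, 1); exp(-t/2) on [1, 3/2)
split f at 1/12, 1/6: ℳ[f](s) collects 3 kernel integrals
the [0, 1/12) slice contributes ∫ sqrt(6)*sqrt(t)·t^(s-1) dt
the [1/12, 1/6) slice contributes ∫ exp(-6*t)·t^(s-1) dt
on [1/6, 1/4) integrate f = exp(-3*t) against the kernel

on [0, 1/12): sqrt(6)*sqrt(t)
on [1/12, 1/6): exp(-6*t)
on [1/6, 1/4): exp(-3*t)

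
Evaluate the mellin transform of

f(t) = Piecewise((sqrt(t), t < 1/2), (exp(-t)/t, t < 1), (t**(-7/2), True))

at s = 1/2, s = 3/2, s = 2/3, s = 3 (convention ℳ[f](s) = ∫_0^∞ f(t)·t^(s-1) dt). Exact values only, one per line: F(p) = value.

the shared t-power comes off first: t**(3/2) on [0, 1/2); exp(-t) on [1/2, 1); t**(-5/2) on [1, ∞)
cuts at 1/2, 1: linearity sums the 3 kernel integrals
over [0, 1/2), the kernel integral of sqrt(t) enters the sum
on [1/2, 1): add ∫ exp(-t)/t·t^(s-1) dt
∫ over [1, ∞) of t**(-7/2)·t^(s-1) joins the sum

F(1/2) = -2*sqrt(pi)*erfc(sqrt(2)/2) - 2*exp(-1) + 2*sqrt(pi)*erfc(1) + 5/6 + 2*sqrt(2)*exp(-1/2)
F(3/2) = -sqrt(pi)*erfc(1) + sqrt(pi)*erfc(sqrt(2)/2) + 5/8
F(2/3) = -uppergamma(-1/3, 1) + 6/17 + 3*2**(5/6)/14 + uppergamma(-1/3, 1/2)
F(3) = -2*exp(-1) + sqrt(2)/56 + 3*exp(-1/2)/2 + 2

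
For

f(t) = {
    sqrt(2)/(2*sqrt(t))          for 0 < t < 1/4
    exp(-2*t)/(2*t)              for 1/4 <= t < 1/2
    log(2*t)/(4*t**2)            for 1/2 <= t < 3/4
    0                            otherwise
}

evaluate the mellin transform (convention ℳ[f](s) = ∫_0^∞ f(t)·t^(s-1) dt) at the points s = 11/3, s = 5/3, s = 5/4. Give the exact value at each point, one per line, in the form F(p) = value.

back out the common scale on t: 1/sqrt(t) on [0, 1/2); exp(-t)/t on [1/2, 1); log(t)/t**2 on [1, 3/2)
undo the shared t-power: sqrt(t) on [0, 1/2); exp(-t) on [1/2, 1); log(t)/t on [1, 3/2)
slice at 1/4, 1/2, transform all 3 pieces, and sum them
over [0, 1/4), the kernel integral of sqrt(2)/(2*sqrt(t)) enters the sum
over [1/4, 1/2), the kernel integral of exp(-2*t)/(2*t) enters the sum
[1/2, 3/4) adds the kernel integral of log(2*t)/(4*t**2)

F(11/3) = -2**(1/3)*uppergamma(8/3, 1)/16 - 9*6**(2/3)*log(2)/320 - 27*6**(2/3)/1600 + 3*2**(1/6)/1216 + 9*2**(1/3)/400 + 9*6**(2/3)*log(3)/320 + 2**(1/3)*uppergamma(8/3, 1/2)/16
F(5/3) = -3*6**(2/3)/4 - 6**(2/3)*log(3)/4 - 2**(1/3)*uppergamma(2/3, 1)/4 + 3*2**(1/6)/28 + 2**(1/3)*uppergamma(2/3, 1/2)/4 + 6**(2/3)*log(2)/4 + 9*2**(1/3)/4
F(5/4) = sqrt(2)*(-32*3**(1/4) + log(2**(24*3**(1/4))/3**(24*3**(1/4))) - 27*2**(1/4)*uppergamma(1/4, 1) + 27*2**(1/4)*uppergamma(1/4, 1/2) + 18*sqrt(2) + 48*2**(1/4))/108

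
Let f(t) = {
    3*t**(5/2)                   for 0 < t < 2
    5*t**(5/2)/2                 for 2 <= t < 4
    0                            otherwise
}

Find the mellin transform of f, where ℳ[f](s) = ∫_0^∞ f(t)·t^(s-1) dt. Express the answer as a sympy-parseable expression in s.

4*(40*2**(2*s) + 2**(s + 1/2))/(2*s + 5)
  Re(s) > -5/2

treat the 2 regions marked off by 2 separately and sum
over [0, 2), the kernel integral of 3*t**(5/2) enters the sum
for t in [2, 4): the term is ∫ 5*t**(5/2)/2·t^(s-1)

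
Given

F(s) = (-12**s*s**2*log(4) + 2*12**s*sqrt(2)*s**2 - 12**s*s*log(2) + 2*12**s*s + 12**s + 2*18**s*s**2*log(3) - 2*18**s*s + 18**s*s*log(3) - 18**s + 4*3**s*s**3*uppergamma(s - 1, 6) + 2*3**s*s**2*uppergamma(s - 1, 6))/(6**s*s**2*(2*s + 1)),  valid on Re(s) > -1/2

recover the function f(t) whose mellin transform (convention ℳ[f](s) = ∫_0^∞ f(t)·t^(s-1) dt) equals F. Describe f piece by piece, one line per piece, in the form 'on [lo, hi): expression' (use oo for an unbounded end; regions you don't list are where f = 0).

on [0, 2): sqrt(t)
on [2, 3): log(t)
on [3, oo): exp(-2*t)/t

the shared t-power comes off first: t**(3/2) on [0, 2); t*log(t) on [2, 3); exp(-2*t) on [3, ∞)
summing 3 kernel integrals split by 2, 3 yields ℳ[f](s)
between 0 and 2 the integrand is sqrt(t)·t^(s-1)
on [2, 3): add ∫ log(t)·t^(s-1) dt
∫ over [3, ∞) of exp(-2*t)/t·t^(s-1) joins the sum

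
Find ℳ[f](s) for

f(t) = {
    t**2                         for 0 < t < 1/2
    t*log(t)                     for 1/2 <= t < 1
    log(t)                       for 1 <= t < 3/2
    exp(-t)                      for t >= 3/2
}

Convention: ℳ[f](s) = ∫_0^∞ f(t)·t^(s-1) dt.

(4*2**s*s**2*(s + 2)*(s**2 + 2*s + 1)*uppergamma(s, 3/2) - 4*2**s*s**2*(s + 2) + 4*2**s*(s + 2)*(s**2 + 2*s + 1) + 3**s*s*(s + 2)*(-4*log(2) + 4*log(3))*(s**2 + 2*s + 1) - 4*3**s*(s + 2)*(s**2 + 2*s + 1) + s**3*(s + 2)*log(4) + s**2*(s + 2)*log(4) + 2*s**2*(s + 2) + s**2*(s**2 + 2*s + 1))/(4*2**s*s**2*(s + 2)*(s**2 + 2*s + 1))
  Re(s) > -2

breakpoints 1/2, 1, 3/2: one integral from each of the 4 segments
on [0, 1/2): add ∫ t**2·t^(s-1) dt
piece [1/2, 1): integrate t*log(t) against the kernel
∫ log(t)·t^(s-1) over [1, 3/2)
the [3/2, ∞) slice contributes ∫ exp(-t)·t^(s-1) dt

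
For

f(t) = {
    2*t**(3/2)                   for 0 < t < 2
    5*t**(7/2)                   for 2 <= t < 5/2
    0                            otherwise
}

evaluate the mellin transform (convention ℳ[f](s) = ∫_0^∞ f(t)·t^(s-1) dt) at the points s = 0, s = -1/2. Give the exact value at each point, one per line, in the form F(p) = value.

F(0) = -184*sqrt(2)/21 + 625*sqrt(10)/56
F(-1/2) = 401/24

linearity at 2 turns ℳ[f](s) into 2 summed integrals
∫ 2*t**(3/2)·t^(s-1) over [0, 2)
piece [2, 5/2): integrate 5*t**(7/2) against the kernel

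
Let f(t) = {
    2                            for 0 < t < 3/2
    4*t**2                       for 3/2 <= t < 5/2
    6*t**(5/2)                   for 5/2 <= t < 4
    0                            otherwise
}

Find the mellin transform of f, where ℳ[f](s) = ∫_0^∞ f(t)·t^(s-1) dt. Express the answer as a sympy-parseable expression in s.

(4*3**s*(s + 2)*(2*s + 5) + s*(768*2**(3*s)*(s + 2) - 75*2**s*2**(1/2 - s)*5**(s + 1/2)*(s + 2) - 18*3**s*(2*s + 5) + 50*5**s*(2*s + 5)))/(2*2**s*s*(s + 2)*(2*s + 5))
  Re(s) > 0

slice at 3/2, 5/2, transform all 3 pieces, and sum them
piece [0, 3/2): integrate 2 against the kernel
for t in [3/2, 5/2): the term is ∫ 4*t**2·t^(s-1)
∫ 6*t**(5/2)·t^(s-1) over [5/2, 4)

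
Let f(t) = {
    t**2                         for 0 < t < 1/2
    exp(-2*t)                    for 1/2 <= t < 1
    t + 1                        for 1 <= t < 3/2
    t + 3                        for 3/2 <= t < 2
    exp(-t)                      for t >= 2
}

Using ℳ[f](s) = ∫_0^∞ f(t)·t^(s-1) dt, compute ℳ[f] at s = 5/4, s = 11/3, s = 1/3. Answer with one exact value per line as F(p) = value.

linearity at 1/2, 1, 3/2, 2 turns ℳ[f](s) into 5 summed integrals
for t in [0, 1/2): the term is ∫ t**2·t^(s-1)
piece [1/2, 1): integrate exp(-2*t) against the kernel
between 1 and 3/2 the integrand is (t + 1)·t^(s-1)
between 3/2 and 2 the integrand is (t + 3)·t^(s-1)
piece [2, ∞): integrate exp(-t) against the kernel

F(5/4) = 2**(3/4)*(-2808*3**(1/4) - 1456*2**(1/4) - 585*uppergamma(5/4, 2) + 45 + 1170*2**(1/4)*uppergamma(5/4, 2) + 585*uppergamma(5/4, 1) + 7696*sqrt(2))/2340
F(11/3) = 2**(1/3)*(-77112*3**(2/3) - 20400*2**(2/3) - 5236*uppergamma(11/3, 2) + 231 + 5236*uppergamma(11/3, 1) + 41888*2**(2/3)*uppergamma(11/3, 2) + 835584*2**(1/3))/83776
F(1/3) = 2**(2/3)*(-168*3**(1/3) - 105*2**(1/3) - 28*uppergamma(1/3, 2) + 28*2**(1/3)*uppergamma(1/3, 2) + 3 + 28*uppergamma(1/3, 1) + 294*2**(2/3))/56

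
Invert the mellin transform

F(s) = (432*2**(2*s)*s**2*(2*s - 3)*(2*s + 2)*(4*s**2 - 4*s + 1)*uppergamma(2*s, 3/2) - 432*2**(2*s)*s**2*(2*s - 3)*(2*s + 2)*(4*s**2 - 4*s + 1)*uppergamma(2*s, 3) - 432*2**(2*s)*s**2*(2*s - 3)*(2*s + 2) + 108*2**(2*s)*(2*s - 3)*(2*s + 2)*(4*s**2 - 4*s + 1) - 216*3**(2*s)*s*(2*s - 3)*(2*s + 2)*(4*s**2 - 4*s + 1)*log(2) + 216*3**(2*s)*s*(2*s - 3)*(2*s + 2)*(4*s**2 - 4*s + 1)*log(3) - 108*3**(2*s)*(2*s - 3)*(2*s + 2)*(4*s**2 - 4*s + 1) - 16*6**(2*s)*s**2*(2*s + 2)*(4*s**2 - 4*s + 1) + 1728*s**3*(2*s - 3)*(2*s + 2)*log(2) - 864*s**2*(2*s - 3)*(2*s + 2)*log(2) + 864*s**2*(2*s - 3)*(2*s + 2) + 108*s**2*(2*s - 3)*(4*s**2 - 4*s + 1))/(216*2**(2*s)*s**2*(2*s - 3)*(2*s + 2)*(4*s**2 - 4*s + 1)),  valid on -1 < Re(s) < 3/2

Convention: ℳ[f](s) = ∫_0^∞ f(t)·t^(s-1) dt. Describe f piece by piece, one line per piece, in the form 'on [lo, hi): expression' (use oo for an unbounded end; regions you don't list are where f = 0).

on [0, 1/4): t
on [1/4, 1): log(sqrt(t))/sqrt(t)
on [1, 9/4): log(sqrt(t))
on [9/4, 9): exp(-sqrt(t))
on [9, oo): t**(-3/2)

invert the power substitution to get t**2 on [0, 1/2); log(t)/t on [1/2, 1); log(t) on [1, 3/2); …
decompose at 1/4, 1, 9/4, 9; ℳ[f](s) sums the 5 pieces' integrals
the [0, 1/4) slice contributes ∫ t·t^(s-1) dt
[1/4, 1) adds the kernel integral of log(sqrt(t))/sqrt(t)
for t in [1, 9/4): the term is ∫ log(sqrt(t))·t^(s-1)
∫ exp(-sqrt(t))·t^(s-1) over [9/4, 9)
between 9 and ∞ the integrand is t**(-3/2)·t^(s-1)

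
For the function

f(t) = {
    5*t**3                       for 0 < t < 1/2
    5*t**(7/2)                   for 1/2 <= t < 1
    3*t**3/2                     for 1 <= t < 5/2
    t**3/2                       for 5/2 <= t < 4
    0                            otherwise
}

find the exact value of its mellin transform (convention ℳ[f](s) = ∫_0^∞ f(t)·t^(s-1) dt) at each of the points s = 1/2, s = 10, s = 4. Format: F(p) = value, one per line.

linearity at 1/2, 1, 5/2 turns ℳ[f](s) into 4 summed integrals
segment 0 to 1/2 holds 5*t**3; add its integral
segment [1/2, 1) carries 5*t**(7/2); integrate it
piece [1, 5/2): integrate 3*t**3/2 against the kernel
segment 5/2 to 4 holds t**3/2; add its integral

F(1/2) = 5*sqrt(2)/56 + 125*sqrt(10)/56 + 8525/448
F(10) = 3727331602591/1437696 - 5*sqrt(2)/221184
F(4) = 1690667/1344 - sqrt(2)/384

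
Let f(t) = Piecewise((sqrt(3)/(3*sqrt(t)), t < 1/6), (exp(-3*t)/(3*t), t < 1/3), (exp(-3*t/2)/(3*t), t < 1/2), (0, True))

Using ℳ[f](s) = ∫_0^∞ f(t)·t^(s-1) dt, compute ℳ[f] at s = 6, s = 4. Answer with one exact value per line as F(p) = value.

F(6) = -4331*exp(-3/4)/1944 - 65*exp(-1)/729 + sqrt(2)/256608 + 2321*exp(-1/2)/1296
F(4) = -65*exp(-3/4)/162 - 5*exp(-1)/81 + sqrt(2)/4536 + 13*exp(-1/2)/36

invert the common scale on t to get 1/sqrt(t) on [0, 1/2); exp(-t)/t on [1/2, 1); exp(-t/2)/t on [1, 3/2)
invert the shared t-power to get sqrt(t) on [0, 1/2); exp(-t) on [1/2, 1); exp(-t/2) on [1, 3/2)
split f at 1/6, 1/3: ℳ[f](s) collects 3 kernel integrals
piece [0, 1/6): integrate sqrt(3)/(3*sqrt(t)) against the kernel
on [1/6, 1/3) integrate f = exp(-3*t)/(3*t) against the kernel
over [1/3, 1/2), the kernel integral of exp(-3*t/2)/(3*t) enters the sum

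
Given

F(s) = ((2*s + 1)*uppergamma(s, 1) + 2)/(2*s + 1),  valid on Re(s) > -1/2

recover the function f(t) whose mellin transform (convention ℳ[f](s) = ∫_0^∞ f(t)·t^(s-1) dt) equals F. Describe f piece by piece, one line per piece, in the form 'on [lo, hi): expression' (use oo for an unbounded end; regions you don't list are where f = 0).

on [0, 1): sqrt(t)
on [1, oo): exp(-t)

along the cuts 1, ℳ[f](s) splits into 2 integrals
segment 0 to 1 holds sqrt(t); add its integral
between 1 and ∞ the integrand is exp(-t)·t^(s-1)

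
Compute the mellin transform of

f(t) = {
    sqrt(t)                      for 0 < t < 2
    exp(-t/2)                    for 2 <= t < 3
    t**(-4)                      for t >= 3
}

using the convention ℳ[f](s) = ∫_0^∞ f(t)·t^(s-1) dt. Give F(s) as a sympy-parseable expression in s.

decompose at 2, 3; ℳ[f](s) sums the 3 pieces' integrals
∫ sqrt(t)·t^(s-1) over [0, 2)
between 2 and 3 the integrand is exp(-t/2)·t^(s-1)
∫ over [3, ∞) of t**(-4)·t^(s-1) joins the sum

(2**s*(s - 4)*(2*s + 1)*uppergamma(s, 1) - 2**s*(s - 4)*(2*s + 1)*uppergamma(s, 3/2) + 2*2**(s + 1/2)*(s - 4) - 3**s*(2*s + 1)/81)/((s - 4)*(2*s + 1))
  -1/2 < Re(s) < 4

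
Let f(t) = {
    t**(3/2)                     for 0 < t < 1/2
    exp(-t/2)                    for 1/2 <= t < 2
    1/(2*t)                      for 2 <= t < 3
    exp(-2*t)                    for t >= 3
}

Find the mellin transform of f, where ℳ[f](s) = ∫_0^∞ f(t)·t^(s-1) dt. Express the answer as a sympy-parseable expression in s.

linearity at 1/2, 2, 3 turns ℳ[f](s) into 4 summed integrals
over [0, 1/2), the kernel integral of t**(3/2) enters the sum
between 1/2 and 2 the integrand is exp(-t/2)·t^(s-1)
on [2, 3): add ∫ 1/(2*t)·t^(s-1) dt
segment 3 to ∞ holds exp(-2*t); add its integral

(12*24**s*(s - 1)*(2*s + 3)*uppergamma(s, 1/4) - 12*24**s*(s - 1)*(2*s + 3)*uppergamma(s, 1) - 3*24**s*(2*s + 3) + 2*36**s*(2*s + 3) + 12*6**s*(s - 1)*(2*s + 3)*uppergamma(s, 6) + 6*sqrt(2)*6**s*(s - 1))/(12*12**s*(s - 1)*(2*s + 3))
  Re(s) > -3/2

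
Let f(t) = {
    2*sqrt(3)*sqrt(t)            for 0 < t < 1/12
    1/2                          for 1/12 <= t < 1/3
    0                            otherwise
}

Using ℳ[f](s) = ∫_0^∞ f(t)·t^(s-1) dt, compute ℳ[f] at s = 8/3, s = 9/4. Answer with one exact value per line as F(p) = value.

back out the common scale on t: 2*sqrt(t) on [0, 1/4); 1/2 on [1/4, 1)
peel off the power substitution: 2*t on [0, 1/2); 1/2 on [1/2, 1)
the common scale on t comes off first: t on [0, 1); 1/2 on [1, 2)
the 2 pieces separated at 1/12 each add one integral
piece [0, 1/12): integrate 2*sqrt(3)*sqrt(t) against the kernel
segment [1/12, 1/3) carries 1/2; integrate it

F(8/3) = 3**(1/3)*(13*2**(2/3) + 1216)/175104
F(9/4) = 3**(3/4)*(7*sqrt(2) + 352)/42768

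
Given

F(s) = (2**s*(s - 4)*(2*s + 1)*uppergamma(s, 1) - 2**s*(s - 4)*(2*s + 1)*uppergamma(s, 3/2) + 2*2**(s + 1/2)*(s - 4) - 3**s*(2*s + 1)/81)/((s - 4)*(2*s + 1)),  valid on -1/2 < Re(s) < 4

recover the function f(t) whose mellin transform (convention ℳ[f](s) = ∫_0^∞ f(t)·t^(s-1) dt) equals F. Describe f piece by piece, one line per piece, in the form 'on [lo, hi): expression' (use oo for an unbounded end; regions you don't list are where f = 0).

cuts at 2, 3: linearity sums the 3 kernel integrals
over [0, 2), the kernel integral of sqrt(t) enters the sum
between 2 and 3 the integrand is exp(-t/2)·t^(s-1)
the [3, ∞) slice contributes ∫ t**(-4)·t^(s-1) dt

on [0, 2): sqrt(t)
on [2, 3): exp(-t/2)
on [3, oo): t**(-4)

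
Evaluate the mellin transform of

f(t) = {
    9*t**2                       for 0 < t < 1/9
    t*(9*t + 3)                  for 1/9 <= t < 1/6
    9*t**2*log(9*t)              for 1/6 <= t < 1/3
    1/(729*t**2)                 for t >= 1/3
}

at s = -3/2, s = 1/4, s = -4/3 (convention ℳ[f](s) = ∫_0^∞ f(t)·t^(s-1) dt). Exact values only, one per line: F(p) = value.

peel off the shared t-power: 9*t on [0, 1/9); 9*t + 3 on [1/9, 1/6); 9*t*log(9*t) on [1/6, 1/3); …
remove the common scale on t first: 3*t on [0, 1/3); 3*t + 3 on [1/3, 1/2); 3*t*log(3*t) on [1/2, 1); …
peel off the common scale on t: t on [0, 1); t + 3 on [1, 3/2); t*log(t) on [3/2, 3); …
split f at 1/9, 1/6, 1/3: ℳ[f](s) collects 4 kernel integrals
on [0, 1/9) integrate f = 9*t**2 against the kernel
∫ t*(9*t + 3)·t^(s-1) over [1/9, 1/6)
segment 1/6 to 1/3 holds 9*t**2*log(9*t); add its integral
segment 1/3 to ∞ holds 1/(729*t**2); add its integral

F(-3/2) = -2266*sqrt(3)/189 + 3*sqrt(6) + log(2**(3*sqrt(6))*3**(-3*sqrt(6) + 6*sqrt(3))) + 18
F(1/4) = -4*sqrt(3)/45 - 4*3**(3/4)/63 - 6**(3/4)*log(3)/54 + 6**(3/4)*log(2)/54 + 227*6**(3/4)/2430 + 4*3**(3/4)*log(3)/27
F(-4/3) = -1213*3**(1/3)/180 - 27*6**(1/3)/8 + log(2**(9*6**(1/3)/4)*3**(-9*6**(1/3)/4 + 9*3**(1/3)/2)) + 9*3**(2/3)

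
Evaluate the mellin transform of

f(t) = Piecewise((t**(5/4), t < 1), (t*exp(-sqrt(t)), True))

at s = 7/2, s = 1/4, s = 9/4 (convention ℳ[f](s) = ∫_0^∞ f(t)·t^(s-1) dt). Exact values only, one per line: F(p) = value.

F(7/2) = 4/19 + 219202*exp(-1)
F(1/4) = 3*sqrt(pi)*erfc(1)/2 + 2/3 + 5*exp(-1)
F(9/4) = (E*(64 + 72765*sqrt(pi)*erfc(1)) + 295358)*exp(-1)/224

strip the power substitution: t**(5/2) on [0, 1); t**2*exp(-t) on [1, ∞)
reversing the shared t-power: sqrt(t) on [0, 1); exp(-t) on [1, ∞)
the 2 pieces separated at 1 each add one integral
over [0, 1), the kernel integral of t**(5/4) enters the sum
piece [1, ∞): integrate t*exp(-sqrt(t)) against the kernel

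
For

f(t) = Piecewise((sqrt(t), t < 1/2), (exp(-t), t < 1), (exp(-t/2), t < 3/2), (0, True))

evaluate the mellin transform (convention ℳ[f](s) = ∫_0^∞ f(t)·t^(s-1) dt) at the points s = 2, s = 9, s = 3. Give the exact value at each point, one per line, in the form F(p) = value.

F(2) = -7*exp(-3/4) - 2*exp(-1) + sqrt(2)/20 + 15*exp(-1/2)/2
F(9) = -5593984641*exp(-3/4)/128 - 109601*exp(-1) + sqrt(2)/9728 + 8730218097*exp(-1/2)/256
F(3) = -65*exp(-3/4)/2 - 5*exp(-1) + sqrt(2)/56 + 117*exp(-1/2)/4

treat the 3 regions marked off by 1/2, 1 separately and sum
∫ sqrt(t)·t^(s-1) over [0, 1/2)
piece [1/2, 1): integrate exp(-t) against the kernel
over [1, 3/2), the kernel integral of exp(-t/2) enters the sum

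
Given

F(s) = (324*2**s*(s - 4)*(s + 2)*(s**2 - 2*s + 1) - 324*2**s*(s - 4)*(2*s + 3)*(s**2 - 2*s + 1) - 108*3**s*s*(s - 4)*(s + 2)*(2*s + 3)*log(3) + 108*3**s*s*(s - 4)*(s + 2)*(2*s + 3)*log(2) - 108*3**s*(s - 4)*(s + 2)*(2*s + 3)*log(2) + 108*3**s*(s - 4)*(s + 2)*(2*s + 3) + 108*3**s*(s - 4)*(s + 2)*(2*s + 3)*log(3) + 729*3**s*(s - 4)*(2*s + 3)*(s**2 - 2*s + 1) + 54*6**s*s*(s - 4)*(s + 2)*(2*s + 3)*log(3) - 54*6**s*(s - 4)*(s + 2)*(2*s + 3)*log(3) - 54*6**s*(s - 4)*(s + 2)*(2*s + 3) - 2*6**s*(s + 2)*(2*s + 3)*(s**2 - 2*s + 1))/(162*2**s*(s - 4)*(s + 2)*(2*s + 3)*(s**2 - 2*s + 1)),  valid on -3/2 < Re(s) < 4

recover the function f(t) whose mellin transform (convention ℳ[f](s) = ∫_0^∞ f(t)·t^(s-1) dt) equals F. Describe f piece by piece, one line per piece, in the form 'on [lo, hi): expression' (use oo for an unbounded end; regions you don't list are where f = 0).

on [0, 1): t**(3/2)
on [1, 3/2): 2*t**2
on [3/2, 3): log(t)/t
on [3, oo): t**(-4)

slice at 1, 3/2, 3, transform all 4 pieces, and sum them
segment [0, 1) carries t**(3/2); integrate it
piece [1, 3/2): integrate 2*t**2 against the kernel
between 3/2 and 3 the integrand is log(t)/t·t^(s-1)
between 3 and ∞ the integrand is t**(-4)·t^(s-1)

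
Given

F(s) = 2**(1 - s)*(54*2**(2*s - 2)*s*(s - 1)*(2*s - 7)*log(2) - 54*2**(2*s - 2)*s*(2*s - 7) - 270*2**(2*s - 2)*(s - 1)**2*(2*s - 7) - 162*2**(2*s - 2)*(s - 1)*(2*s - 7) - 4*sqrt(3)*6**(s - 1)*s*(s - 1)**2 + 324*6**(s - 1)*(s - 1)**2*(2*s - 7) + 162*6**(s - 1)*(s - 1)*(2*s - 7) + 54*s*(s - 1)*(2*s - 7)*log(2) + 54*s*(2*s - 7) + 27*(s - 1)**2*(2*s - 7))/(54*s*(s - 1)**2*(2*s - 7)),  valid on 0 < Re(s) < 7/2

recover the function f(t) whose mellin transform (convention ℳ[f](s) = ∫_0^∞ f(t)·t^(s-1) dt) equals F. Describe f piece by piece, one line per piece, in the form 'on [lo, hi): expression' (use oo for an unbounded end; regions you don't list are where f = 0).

the shared t-power comes off first: t on [0, 1/2); log(t) on [1/2, 2); t + 3 on [2, 3); …
summing 4 kernel integrals split by 1/2, 2, 3 yields ℳ[f](s)
over [0, 1/2), the kernel integral of 1 enters the sum
for t in [1/2, 2): the term is ∫ log(t)/t·t^(s-1)
on [2, 3) integrate f = (t + 3)/t against the kernel
segment 3 to ∞ holds t**(-7/2); add its integral

on [0, 1/2): 1
on [1/2, 2): log(t)/t
on [2, 3): (t + 3)/t
on [3, oo): t**(-7/2)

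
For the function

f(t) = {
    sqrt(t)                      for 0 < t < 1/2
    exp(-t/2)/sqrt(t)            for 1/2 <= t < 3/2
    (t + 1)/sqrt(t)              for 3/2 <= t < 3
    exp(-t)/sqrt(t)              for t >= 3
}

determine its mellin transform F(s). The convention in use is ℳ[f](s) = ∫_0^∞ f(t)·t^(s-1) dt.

invert the shared t-power to get 1 on [0, 1/2); exp(-t/2)/t on [1/2, 3/2); (t + 1)/t on [3/2, 3); …
invert the shared t-power to get t on [0, 1/2); exp(-t/2) on [1/2, 3/2); t + 1 on [3/2, 3); …
along the cuts 1/2, 3/2, 3, ℳ[f](s) splits into 4 integrals
[0, 1/2) adds the kernel integral of sqrt(t)
over [1/2, 3/2), the kernel integral of exp(-t/2)/sqrt(t) enters the sum
piece [3/2, 3): integrate (t + 1)/sqrt(t) against the kernel
segment 3 to ∞ holds exp(-t)/sqrt(t); add its integral

2**(-s - 1/2)*(2**(s + 1/2)*(2*s - 1)*(2*s + 1)*uppergamma(s - 1/2, 3) + 3**(s + 1/2)*(10 - 20*s)/3 - 8*3**(s + 1/2)/3 + 4**s*(2*s - 1)*(2*s + 1)*uppergamma(s - 1/2, 1/4) - 4**s*(2*s - 1)*(2*s + 1)*uppergamma(s - 1/2, 3/4) + 6**(s + 1/2)*(16*s - 8)/3 + 4*6**(s + 1/2)/3 + 4*s - 2)/((2*s - 1)*(2*s + 1))
  Re(s) > -1/2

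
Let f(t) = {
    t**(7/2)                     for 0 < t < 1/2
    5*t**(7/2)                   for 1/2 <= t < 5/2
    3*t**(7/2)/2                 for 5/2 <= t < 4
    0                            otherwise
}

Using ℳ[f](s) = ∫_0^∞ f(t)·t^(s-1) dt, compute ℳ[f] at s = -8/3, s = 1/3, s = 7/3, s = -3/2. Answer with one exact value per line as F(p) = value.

cuts at 1/2, 5/2: linearity sums the 3 kernel integrals
segment [0, 1/2) carries t**(7/2); integrate it
segment 1/2 to 5/2 holds 5*t**(7/2); add its integral
[5/2, 4) adds the kernel integral of 3*t**(7/2)/2

F(-8/3) = -12*2**(1/6)/5 + 18*2**(2/3)/5 + 21*2**(1/6)*5**(5/6)/10
F(1/3) = -3*2**(1/6)/46 + 2625*2**(1/6)*5**(5/6)/368 + 1152*2**(2/3)/23
F(7/3) = -3*2**(1/6)/280 + 1875*2**(1/6)*5**(5/6)/64 + 18432*2**(2/3)/35
F(-3/2) = 359/16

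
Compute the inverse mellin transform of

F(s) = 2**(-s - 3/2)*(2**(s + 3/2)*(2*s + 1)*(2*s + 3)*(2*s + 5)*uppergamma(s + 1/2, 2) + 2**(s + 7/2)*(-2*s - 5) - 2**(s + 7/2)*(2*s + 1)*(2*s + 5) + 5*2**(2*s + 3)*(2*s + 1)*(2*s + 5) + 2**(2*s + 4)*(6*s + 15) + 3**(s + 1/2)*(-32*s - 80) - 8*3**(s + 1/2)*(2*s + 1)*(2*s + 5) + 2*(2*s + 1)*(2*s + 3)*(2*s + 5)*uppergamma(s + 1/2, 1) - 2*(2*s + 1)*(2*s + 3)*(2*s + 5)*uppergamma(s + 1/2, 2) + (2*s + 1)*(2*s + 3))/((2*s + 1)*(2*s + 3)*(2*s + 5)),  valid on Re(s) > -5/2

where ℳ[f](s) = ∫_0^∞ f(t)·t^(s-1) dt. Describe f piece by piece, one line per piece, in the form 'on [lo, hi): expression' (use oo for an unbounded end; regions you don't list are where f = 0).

on [0, 1/2): t**(5/2)
on [1/2, 1): sqrt(t)*exp(-2*t)
on [1, 3/2): sqrt(t)*(t + 1)
on [3/2, 2): sqrt(t)*(t + 3)
on [2, oo): sqrt(t)*exp(-t)

peel off the shared t-power: t**2 on [0, 1/2); exp(-2*t) on [1/2, 1); t + 1 on [1, 3/2); …
slice at 1/2, 1, 3/2, 2, transform all 5 pieces, and sum them
segment 0 to 1/2 holds t**(5/2); add its integral
over [1/2, 1), the kernel integral of sqrt(t)*exp(-2*t) enters the sum
piece [1, 3/2): integrate sqrt(t)*(t + 1) against the kernel
between 3/2 and 2 the integrand is sqrt(t)*(t + 3)·t^(s-1)
[2, ∞) adds the kernel integral of sqrt(t)*exp(-t)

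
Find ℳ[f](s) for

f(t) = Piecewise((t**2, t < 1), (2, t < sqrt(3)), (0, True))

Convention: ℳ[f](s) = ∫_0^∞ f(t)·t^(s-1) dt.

(2*3**(s/2)*(s + 2) - s - 4)/(s*(s + 2))
  Re(s) > -2

remove the shared t-power first: t**3 on [0, 1); 2*t on [1, sqrt(3))
invert the power substitution to get t**(3/2) on [0, 1); 2*sqrt(t) on [1, 3)
the 2 pieces separated at 1 each add one integral
∫ over [0, 1) of t**2·t^(s-1) joins the sum
on [1, sqrt(3)) integrate f = 2 against the kernel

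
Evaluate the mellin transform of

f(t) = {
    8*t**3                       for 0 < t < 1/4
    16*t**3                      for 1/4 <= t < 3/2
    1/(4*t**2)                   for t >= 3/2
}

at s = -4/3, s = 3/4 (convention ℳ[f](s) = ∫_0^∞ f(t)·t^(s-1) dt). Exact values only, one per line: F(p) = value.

the common scale on t comes off first: t**3 on [0, 1/2); 2*t**3 on [1/2, 3); t**(-2) on [3, ∞)
remove the shared t-power first: t on [0, 1/2); 2*t on [1/2, 3); t**(-4) on [3, ∞)
integrate the 3 segments split at 1/4, 3/2, then add the results
for t in [0, 1/4): the term is ∫ 8*t**3·t^(s-1)
between 1/4 and 3/2 the integrand is 16*t**3·t^(s-1)
for t in [3/2, ∞): the term is ∫ 1/(4*t**2)·t^(s-1)

F(-4/3) = 2**(2/3)*(-81 + 973*6**(2/3))/270
F(3/4) = sqrt(2)*(-3 + 1304*6**(3/4))/360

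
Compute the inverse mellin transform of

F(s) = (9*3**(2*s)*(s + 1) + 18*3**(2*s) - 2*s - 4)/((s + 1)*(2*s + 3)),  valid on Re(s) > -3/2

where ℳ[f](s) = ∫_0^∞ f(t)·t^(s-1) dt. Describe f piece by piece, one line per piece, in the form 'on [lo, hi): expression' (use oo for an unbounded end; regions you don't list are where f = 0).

back out the power substitution: t**3/2 on [0, 1); t**2*(2 - t/2) on [1, 3)
remove the shared t-power first: t/2 on [0, 1); 2 - t/2 on [1, 3)
remove the common scale on t first: t on [0, 1/2); 2 - t on [1/2, 3/2)
linearity at 1 turns ℳ[f](s) into 2 summed integrals
piece [0, 1): integrate t**(3/2)/2 against the kernel
the [1, 9) slice contributes ∫ t*(2 - sqrt(t)/2)·t^(s-1) dt

on [0, 1): t**(3/2)/2
on [1, 9): t*(2 - sqrt(t)/2)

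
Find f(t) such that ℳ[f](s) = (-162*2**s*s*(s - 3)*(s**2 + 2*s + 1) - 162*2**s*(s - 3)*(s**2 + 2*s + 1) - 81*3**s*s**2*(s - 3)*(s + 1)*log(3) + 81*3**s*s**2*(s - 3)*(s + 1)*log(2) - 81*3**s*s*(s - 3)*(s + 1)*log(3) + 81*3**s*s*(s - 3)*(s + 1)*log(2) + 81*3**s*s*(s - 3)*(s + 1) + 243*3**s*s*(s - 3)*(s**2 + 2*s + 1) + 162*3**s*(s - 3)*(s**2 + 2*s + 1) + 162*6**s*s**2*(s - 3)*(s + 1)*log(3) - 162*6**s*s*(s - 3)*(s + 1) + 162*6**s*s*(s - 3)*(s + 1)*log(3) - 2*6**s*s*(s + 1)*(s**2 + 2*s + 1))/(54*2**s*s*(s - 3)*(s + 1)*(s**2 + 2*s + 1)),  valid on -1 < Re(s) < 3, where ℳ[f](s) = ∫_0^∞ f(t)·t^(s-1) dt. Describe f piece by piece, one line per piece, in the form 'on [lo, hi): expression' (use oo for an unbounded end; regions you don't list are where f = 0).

linearity at 1, 3/2, 3 turns ℳ[f](s) into 4 summed integrals
∫ t·t^(s-1) over [0, 1)
∫ (t + 3)·t^(s-1) over [1, 3/2)
for t in [3/2, 3): the term is ∫ t*log(t)·t^(s-1)
on [3, ∞) integrate f = t**(-3) against the kernel

on [0, 1): t
on [1, 3/2): t + 3
on [3/2, 3): t*log(t)
on [3, oo): t**(-3)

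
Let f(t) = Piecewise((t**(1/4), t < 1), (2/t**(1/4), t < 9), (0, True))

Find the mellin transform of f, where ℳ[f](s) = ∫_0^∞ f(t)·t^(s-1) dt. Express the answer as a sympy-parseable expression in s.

4*(2*3**(2*s + 1/2)*(4*s + 1) - 12*s - 9)/(3*(4*s - 1)*(4*s + 1))
  Re(s) > -1/4

remove the power substitution first: sqrt(t) on [0, 1); 2/sqrt(t) on [1, 3)
remove the shared t-power first: t**(3/2) on [0, 1); 2*sqrt(t) on [1, 3)
along the cuts 1, ℳ[f](s) splits into 2 integrals
on [0, 1) integrate f = t**(1/4) against the kernel
segment [1, 9) carries 2/t**(1/4); integrate it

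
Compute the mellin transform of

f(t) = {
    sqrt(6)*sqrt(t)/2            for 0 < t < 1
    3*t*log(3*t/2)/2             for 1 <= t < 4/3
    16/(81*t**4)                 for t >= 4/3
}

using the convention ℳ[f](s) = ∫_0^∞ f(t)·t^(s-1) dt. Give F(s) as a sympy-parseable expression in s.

(32*2**(2*s)*s*(s - 4)*(2*s + 1)*log(2) - 32*2**(2*s)*(s - 4)*(2*s + 1) + 32*2**(2*s)*(s - 4)*(2*s + 1)*log(2) + 3**s*s*(s - 4)*(2*s + 1)*(-24*log(3) + 24*log(2)) + 3**s*(s - 4)*(2*s + 1)*(-24*log(3) + 24*log(2)) + 24*3**s*(s - 4)*(2*s + 1) + 16*3**s*sqrt(6)*(s - 4)*(s**2 + 2*s + 1) - 4**s*(2*s + 1)*(s**2 + 2*s + 1))/(16*3**s*(s - 4)*(2*s + 1)*(s**2 + 2*s + 1))
  -1/2 < Re(s) < 4

undo the common scale on t: sqrt(t) on [0, 3/2); t*log(t) on [3/2, 2); t**(-4) on [2, ∞)
slice at 1, 4/3, transform all 3 pieces, and sum them
∫ over [0, 1) of sqrt(6)*sqrt(t)/2·t^(s-1) joins the sum
[1, 4/3) adds the kernel integral of 3*t*log(3*t/2)/2
between 4/3 and ∞ the integrand is 16/(81*t**4)·t^(s-1)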